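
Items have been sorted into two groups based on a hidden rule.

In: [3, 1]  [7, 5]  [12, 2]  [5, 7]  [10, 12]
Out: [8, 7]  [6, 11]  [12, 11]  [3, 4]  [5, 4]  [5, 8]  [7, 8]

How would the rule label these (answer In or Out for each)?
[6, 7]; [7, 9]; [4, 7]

Out, In, Out

Looking at the examples, the only property every 'In' case has and every 'Out' case lacks is: sum is even.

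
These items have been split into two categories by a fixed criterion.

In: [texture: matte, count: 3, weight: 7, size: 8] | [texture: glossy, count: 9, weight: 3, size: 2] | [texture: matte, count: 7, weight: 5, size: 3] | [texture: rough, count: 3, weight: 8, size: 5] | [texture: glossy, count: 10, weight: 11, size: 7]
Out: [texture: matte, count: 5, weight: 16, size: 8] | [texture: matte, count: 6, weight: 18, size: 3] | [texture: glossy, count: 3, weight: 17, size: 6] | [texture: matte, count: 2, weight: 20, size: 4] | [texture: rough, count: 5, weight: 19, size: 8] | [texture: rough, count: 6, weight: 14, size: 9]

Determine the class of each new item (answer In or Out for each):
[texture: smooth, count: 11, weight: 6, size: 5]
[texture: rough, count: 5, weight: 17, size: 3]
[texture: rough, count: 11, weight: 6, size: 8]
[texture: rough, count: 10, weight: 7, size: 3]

In, Out, In, In

Every 'In' example satisfies: weight ≤ 11. None of the 'Out' examples do.
[texture: smooth, count: 11, weight: 6, size: 5]: In (weight = 6). [texture: rough, count: 5, weight: 17, size: 3]: Out (weight = 17). [texture: rough, count: 11, weight: 6, size: 8]: In (weight = 6). [texture: rough, count: 10, weight: 7, size: 3]: In (weight = 7).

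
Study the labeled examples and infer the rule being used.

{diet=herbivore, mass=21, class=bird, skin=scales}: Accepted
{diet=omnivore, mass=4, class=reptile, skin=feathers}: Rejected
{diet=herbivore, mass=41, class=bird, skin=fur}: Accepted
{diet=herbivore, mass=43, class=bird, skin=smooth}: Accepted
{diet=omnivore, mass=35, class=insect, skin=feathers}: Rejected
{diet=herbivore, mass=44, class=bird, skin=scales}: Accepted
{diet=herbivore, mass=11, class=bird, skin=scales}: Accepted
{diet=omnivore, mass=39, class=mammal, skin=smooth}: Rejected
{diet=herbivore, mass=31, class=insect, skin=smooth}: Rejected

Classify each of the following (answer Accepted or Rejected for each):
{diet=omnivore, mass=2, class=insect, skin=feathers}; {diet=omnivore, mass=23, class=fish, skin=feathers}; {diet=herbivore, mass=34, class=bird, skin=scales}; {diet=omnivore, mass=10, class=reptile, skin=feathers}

The distinguishing property — class is bird — holds for all the 'Accepted' cases and none of the 'Rejected' cases.
{diet=omnivore, mass=2, class=insect, skin=feathers} — class is insect, hence Rejected.
{diet=omnivore, mass=23, class=fish, skin=feathers} — class is fish, hence Rejected.
{diet=herbivore, mass=34, class=bird, skin=scales} — class is bird, hence Accepted.
{diet=omnivore, mass=10, class=reptile, skin=feathers} — class is reptile, hence Rejected.

Rejected, Rejected, Accepted, Rejected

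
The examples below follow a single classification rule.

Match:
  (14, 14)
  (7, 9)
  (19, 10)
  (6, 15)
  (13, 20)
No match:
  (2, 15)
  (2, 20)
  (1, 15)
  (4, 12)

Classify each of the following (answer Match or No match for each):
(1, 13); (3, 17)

The rule appears to be: first ≥ 6.
(1, 13) — first 1, hence No match. (3, 17) — first 3, hence No match.

No match, No match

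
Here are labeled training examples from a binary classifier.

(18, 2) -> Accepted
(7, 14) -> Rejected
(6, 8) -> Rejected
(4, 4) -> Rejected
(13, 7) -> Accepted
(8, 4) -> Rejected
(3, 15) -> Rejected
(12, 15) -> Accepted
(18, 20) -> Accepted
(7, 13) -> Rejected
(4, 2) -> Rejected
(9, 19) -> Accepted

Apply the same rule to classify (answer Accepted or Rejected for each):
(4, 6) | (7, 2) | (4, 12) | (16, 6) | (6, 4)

Rejected, Rejected, Rejected, Accepted, Rejected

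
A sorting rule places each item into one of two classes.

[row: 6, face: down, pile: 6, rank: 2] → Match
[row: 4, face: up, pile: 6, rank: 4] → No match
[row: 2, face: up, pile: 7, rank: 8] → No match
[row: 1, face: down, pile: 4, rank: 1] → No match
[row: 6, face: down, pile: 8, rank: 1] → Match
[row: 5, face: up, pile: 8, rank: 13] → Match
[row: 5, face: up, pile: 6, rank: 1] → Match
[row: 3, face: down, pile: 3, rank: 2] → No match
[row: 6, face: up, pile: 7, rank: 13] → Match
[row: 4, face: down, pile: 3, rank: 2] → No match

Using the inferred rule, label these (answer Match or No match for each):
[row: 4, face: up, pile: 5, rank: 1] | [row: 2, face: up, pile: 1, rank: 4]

No match, No match

Rule: row ≥ 5. This holds for each 'Match' example and fails for each 'No match' one.
[row: 4, face: up, pile: 5, rank: 1] → row = 4 → No match.
[row: 2, face: up, pile: 1, rank: 4] → row = 2 → No match.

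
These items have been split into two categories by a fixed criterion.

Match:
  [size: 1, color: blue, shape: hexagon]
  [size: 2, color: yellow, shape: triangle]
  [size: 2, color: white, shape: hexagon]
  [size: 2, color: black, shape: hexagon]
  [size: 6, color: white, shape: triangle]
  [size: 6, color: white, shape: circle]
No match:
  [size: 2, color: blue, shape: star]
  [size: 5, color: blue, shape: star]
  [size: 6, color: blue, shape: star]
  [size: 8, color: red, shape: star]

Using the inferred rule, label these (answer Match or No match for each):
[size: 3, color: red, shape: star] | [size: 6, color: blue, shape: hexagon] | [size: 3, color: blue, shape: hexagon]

No match, Match, Match

Checking candidate rules against both groups, what survives is: shape is not star.
No match: [size: 3, color: red, shape: star], since shape is star.
Match: [size: 6, color: blue, shape: hexagon], since shape is hexagon.
Match: [size: 3, color: blue, shape: hexagon], since shape is hexagon.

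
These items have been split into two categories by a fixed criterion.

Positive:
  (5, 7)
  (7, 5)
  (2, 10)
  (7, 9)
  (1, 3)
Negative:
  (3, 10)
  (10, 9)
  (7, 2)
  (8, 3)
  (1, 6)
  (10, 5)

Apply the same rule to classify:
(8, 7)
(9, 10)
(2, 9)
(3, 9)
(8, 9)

The simplest hypothesis consistent with all the labels is: sum is even.

Negative, Negative, Negative, Positive, Negative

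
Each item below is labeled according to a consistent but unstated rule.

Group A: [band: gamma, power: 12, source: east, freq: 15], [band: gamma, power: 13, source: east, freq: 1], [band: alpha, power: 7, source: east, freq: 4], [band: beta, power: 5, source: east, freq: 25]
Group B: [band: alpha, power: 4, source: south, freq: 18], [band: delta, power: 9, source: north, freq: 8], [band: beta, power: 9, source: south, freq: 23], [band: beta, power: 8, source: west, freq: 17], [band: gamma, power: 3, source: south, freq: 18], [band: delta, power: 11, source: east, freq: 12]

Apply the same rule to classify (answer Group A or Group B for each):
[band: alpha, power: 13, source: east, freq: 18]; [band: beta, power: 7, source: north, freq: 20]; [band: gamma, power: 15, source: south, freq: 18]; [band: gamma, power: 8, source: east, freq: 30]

Group A, Group B, Group B, Group A

'Group A' ⟺ source is east AND freq ≠ 12.
[band: alpha, power: 13, source: east, freq: 18]: source is east, freq = 18, has this property → Group A. [band: beta, power: 7, source: north, freq: 20]: source is north, freq = 20, fails this test → Group B. [band: gamma, power: 15, source: south, freq: 18]: source is south, freq = 18, fails this test → Group B. [band: gamma, power: 8, source: east, freq: 30]: source is east, freq = 30, has this property → Group A.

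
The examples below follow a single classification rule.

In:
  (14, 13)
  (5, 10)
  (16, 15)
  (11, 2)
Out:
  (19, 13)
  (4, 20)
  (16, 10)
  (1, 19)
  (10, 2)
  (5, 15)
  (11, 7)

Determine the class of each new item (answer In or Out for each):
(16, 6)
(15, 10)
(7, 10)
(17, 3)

The common property of the 'In' items is: sum is odd. No 'Out' item has it.
(16, 6) → 16+6 = 22 → Out. (15, 10) → 15+10 = 25 → In. (7, 10) → 7+10 = 17 → In. (17, 3) → 17+3 = 20 → Out.

Out, In, In, Out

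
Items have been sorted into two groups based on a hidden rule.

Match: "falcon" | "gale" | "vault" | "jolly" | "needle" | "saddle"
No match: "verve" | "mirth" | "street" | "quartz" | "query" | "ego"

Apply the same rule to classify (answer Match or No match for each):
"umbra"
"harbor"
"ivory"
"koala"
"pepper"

No match, No match, No match, Match, No match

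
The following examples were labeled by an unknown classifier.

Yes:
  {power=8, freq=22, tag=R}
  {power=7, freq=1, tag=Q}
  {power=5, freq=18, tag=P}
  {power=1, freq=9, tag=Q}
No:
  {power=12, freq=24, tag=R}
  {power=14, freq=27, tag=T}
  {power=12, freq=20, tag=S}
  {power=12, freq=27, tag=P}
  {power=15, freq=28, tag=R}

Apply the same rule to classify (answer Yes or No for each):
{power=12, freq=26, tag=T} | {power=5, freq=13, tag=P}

No, Yes

The distinguishing property — power ≤ 8 — holds for all the 'Yes' cases and none of the 'No' cases.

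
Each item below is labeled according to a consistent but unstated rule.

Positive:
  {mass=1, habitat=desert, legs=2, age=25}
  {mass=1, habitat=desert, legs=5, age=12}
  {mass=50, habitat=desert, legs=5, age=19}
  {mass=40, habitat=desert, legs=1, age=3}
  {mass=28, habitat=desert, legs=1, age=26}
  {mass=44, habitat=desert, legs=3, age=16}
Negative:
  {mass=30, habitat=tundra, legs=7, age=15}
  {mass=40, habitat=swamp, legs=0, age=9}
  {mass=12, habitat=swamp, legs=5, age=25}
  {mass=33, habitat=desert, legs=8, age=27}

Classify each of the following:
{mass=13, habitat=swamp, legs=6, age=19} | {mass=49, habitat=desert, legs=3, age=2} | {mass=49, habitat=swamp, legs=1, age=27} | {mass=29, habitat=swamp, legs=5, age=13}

Negative, Positive, Negative, Negative

The simplest hypothesis consistent with all the labels is: habitat is desert AND age ≤ 26.
Negative: {mass=13, habitat=swamp, legs=6, age=19}, since habitat is swamp, age = 19. Positive: {mass=49, habitat=desert, legs=3, age=2}, since habitat is desert, age = 2. Negative: {mass=49, habitat=swamp, legs=1, age=27}, since habitat is swamp, age = 27. Negative: {mass=29, habitat=swamp, legs=5, age=13}, since habitat is swamp, age = 13.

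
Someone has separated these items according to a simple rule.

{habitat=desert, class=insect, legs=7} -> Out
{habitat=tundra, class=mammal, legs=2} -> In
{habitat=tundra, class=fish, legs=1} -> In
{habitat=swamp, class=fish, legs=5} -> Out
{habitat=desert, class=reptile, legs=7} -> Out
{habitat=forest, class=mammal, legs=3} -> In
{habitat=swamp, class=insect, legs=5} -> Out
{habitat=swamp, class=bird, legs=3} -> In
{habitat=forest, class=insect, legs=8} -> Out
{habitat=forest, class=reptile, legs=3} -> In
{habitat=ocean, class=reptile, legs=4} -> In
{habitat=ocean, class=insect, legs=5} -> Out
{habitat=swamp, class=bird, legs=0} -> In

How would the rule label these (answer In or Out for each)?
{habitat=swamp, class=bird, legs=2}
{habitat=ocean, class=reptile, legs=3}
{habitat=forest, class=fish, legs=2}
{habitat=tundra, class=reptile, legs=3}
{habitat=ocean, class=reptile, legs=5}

The classifier is using: legs ≤ 4.
In: {habitat=swamp, class=bird, legs=2}, since legs = 2. In: {habitat=ocean, class=reptile, legs=3}, since legs = 3. In: {habitat=forest, class=fish, legs=2}, since legs = 2. In: {habitat=tundra, class=reptile, legs=3}, since legs = 3. Out: {habitat=ocean, class=reptile, legs=5}, since legs = 5.

In, In, In, In, Out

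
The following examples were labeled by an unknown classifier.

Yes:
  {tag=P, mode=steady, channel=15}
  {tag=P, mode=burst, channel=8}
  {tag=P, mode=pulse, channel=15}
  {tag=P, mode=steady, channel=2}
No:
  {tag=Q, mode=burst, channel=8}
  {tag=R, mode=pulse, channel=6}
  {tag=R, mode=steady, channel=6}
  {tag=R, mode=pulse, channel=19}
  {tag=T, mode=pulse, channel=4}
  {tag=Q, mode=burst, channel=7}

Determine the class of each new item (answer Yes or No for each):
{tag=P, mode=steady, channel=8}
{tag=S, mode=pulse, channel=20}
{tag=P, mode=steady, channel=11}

Yes, No, Yes

Looking at the examples, the only property every 'Yes' case has and every 'No' case lacks is: tag is P.
{tag=P, mode=steady, channel=8}: Yes (tag is P). {tag=S, mode=pulse, channel=20}: No (tag is S). {tag=P, mode=steady, channel=11}: Yes (tag is P).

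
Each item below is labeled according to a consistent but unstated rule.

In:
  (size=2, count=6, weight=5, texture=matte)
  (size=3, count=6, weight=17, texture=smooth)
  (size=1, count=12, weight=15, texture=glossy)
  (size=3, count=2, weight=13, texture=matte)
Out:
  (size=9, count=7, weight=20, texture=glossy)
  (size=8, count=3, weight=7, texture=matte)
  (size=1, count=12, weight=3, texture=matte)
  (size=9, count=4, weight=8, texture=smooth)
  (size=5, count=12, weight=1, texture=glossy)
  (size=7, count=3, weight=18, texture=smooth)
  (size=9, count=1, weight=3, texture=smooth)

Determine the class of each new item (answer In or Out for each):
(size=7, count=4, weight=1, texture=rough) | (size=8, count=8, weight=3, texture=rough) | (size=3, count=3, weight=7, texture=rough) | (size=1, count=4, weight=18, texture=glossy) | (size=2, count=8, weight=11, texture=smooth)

'In' ⟺ weight ≥ 5 AND size ≤ 3.
(size=7, count=4, weight=1, texture=rough): weight = 1, size = 7, doesn't qualify → Out.
(size=8, count=8, weight=3, texture=rough): weight = 3, size = 8, doesn't qualify → Out.
(size=3, count=3, weight=7, texture=rough): weight = 7, size = 3, qualifies → In.
(size=1, count=4, weight=18, texture=glossy): weight = 18, size = 1, qualifies → In.
(size=2, count=8, weight=11, texture=smooth): weight = 11, size = 2, qualifies → In.

Out, Out, In, In, In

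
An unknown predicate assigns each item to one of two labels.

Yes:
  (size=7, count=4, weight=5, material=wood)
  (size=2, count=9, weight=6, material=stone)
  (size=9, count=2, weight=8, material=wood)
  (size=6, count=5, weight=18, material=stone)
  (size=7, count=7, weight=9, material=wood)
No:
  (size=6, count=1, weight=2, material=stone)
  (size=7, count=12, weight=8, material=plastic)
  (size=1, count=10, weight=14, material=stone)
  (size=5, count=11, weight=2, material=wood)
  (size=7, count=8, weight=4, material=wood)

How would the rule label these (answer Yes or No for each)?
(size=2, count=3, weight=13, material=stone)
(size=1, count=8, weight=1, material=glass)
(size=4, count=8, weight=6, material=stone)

Yes, No, Yes

The distinguishing property — count ≤ 9 AND weight ≥ 5 — holds for all the 'Yes' cases and none of the 'No' cases.
(size=2, count=3, weight=13, material=stone) → count = 3, weight = 13 → Yes.
(size=1, count=8, weight=1, material=glass) → count = 8, weight = 1 → No.
(size=4, count=8, weight=6, material=stone) → count = 8, weight = 6 → Yes.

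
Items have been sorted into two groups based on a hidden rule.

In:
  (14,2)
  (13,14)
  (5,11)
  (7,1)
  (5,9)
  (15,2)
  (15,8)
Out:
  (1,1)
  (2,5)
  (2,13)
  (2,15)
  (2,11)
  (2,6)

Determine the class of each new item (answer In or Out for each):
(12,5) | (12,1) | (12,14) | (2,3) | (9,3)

In, In, In, Out, In

The common property of the 'In' items is: first ≥ 5. No 'Out' item has it.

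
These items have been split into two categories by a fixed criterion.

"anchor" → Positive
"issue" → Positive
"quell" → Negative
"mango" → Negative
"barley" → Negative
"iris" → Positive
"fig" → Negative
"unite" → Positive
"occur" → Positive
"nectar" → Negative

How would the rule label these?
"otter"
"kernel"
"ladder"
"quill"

Positive, Negative, Negative, Negative

Rule: starts with a vowel. This holds for each 'Positive' example and fails for each 'Negative' one.
"otter": Positive (starts with 'o').
"kernel": Negative (starts with 'k').
"ladder": Negative (starts with 'l').
"quill": Negative (starts with 'q').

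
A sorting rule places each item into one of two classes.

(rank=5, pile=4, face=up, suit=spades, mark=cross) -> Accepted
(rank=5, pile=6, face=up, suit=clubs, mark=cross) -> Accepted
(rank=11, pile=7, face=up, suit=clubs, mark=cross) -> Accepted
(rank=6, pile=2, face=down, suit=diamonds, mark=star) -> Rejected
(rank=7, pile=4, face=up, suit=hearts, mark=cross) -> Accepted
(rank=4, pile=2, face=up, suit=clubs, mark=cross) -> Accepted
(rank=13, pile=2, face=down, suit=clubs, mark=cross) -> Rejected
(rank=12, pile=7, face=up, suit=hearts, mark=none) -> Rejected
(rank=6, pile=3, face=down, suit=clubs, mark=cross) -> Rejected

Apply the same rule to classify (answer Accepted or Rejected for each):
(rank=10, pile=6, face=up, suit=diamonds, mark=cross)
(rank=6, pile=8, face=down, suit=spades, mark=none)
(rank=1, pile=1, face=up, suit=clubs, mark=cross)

The classifier is using: face is up AND mark is cross.
Accepted: (rank=10, pile=6, face=up, suit=diamonds, mark=cross), since face is up, mark is cross.
Rejected: (rank=6, pile=8, face=down, suit=spades, mark=none), since face is down, mark is none.
Accepted: (rank=1, pile=1, face=up, suit=clubs, mark=cross), since face is up, mark is cross.

Accepted, Rejected, Accepted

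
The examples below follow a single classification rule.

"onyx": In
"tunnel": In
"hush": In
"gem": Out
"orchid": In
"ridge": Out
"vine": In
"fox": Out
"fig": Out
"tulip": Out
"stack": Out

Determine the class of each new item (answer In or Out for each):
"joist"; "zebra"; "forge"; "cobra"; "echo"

Out, Out, Out, Out, In

The classifier is using: even length.
"joist": length 5 — does not fit, so Out.
"zebra": length 5 — does not fit, so Out.
"forge": length 5 — does not fit, so Out.
"cobra": length 5 — does not fit, so Out.
"echo": length 4 — passes, so In.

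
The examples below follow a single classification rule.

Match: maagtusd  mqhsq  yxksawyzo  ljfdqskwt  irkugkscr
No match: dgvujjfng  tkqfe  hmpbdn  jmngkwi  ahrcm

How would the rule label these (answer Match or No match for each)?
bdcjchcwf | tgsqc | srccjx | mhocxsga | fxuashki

No match, Match, Match, Match, Match

A rule that fits every label: contains 's' — true of each 'Match' example, false of each 'No match' one.
No match: bdcjchcwf, since no 's'. Match: tgsqc, since has 's'. Match: srccjx, since has 's'. Match: mhocxsga, since has 's'. Match: fxuashki, since has 's'.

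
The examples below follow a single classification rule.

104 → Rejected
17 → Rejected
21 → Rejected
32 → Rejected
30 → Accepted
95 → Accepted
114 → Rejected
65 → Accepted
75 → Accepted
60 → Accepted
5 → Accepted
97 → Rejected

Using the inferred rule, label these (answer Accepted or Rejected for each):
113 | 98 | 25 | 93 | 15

All 'Accepted' examples share one property — multiple of 5 — and every 'Rejected' example lacks it.

Rejected, Rejected, Accepted, Rejected, Accepted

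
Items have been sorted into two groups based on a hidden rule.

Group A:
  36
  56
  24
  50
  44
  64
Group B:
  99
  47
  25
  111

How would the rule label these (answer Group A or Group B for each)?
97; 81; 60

Rule: even. This holds for each 'Group A' example and fails for each 'Group B' one.
97: 97 is odd, lacks this property → Group B.
81: 81 is odd, lacks this property → Group B.
60: 60 is even, fits → Group A.

Group B, Group B, Group A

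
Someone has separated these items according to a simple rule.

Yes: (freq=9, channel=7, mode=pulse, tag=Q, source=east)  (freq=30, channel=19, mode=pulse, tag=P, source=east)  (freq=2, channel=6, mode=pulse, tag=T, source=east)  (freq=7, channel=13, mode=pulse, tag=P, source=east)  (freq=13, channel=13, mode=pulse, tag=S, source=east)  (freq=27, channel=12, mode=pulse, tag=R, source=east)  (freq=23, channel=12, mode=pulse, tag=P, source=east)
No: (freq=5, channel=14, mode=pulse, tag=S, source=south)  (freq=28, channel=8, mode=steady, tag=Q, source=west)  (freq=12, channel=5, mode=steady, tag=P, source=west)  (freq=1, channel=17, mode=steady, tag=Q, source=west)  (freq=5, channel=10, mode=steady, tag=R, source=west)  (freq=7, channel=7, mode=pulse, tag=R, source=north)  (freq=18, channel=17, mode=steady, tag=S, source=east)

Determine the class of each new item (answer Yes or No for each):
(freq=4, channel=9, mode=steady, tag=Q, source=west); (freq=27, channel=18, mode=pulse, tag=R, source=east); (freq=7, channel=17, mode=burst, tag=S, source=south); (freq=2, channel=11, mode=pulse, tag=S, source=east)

One predicate separates the groups cleanly: source is east AND mode is pulse.
(freq=4, channel=9, mode=steady, tag=Q, source=west) → source is west, mode is steady → No. (freq=27, channel=18, mode=pulse, tag=R, source=east) → source is east, mode is pulse → Yes. (freq=7, channel=17, mode=burst, tag=S, source=south) → source is south, mode is burst → No. (freq=2, channel=11, mode=pulse, tag=S, source=east) → source is east, mode is pulse → Yes.

No, Yes, No, Yes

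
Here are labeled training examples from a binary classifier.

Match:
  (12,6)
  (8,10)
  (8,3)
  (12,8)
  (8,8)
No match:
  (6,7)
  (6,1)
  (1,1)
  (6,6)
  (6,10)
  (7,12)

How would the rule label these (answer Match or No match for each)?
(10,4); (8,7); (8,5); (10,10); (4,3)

The distinguishing property — first ≥ 8 — holds for all the 'Match' cases and none of the 'No match' cases.

Match, Match, Match, Match, No match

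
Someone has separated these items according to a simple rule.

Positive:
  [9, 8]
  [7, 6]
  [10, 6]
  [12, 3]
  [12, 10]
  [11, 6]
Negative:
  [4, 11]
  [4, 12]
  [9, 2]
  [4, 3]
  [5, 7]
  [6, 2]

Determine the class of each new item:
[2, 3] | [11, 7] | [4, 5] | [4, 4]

Negative, Positive, Negative, Negative

The classifier is using: first > second AND sum ≥ 12.
[2, 3]: Negative (2 < 3, 2+3 = 5). [11, 7]: Positive (11 > 7, 11+7 = 18). [4, 5]: Negative (4 < 5, 4+5 = 9). [4, 4]: Negative (4 = 4, 4+4 = 8).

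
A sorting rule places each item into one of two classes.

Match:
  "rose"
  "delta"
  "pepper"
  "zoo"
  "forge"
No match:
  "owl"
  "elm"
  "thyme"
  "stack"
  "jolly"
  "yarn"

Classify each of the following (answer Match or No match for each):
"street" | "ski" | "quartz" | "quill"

The simplest hypothesis consistent with all the labels is: has ≥ 2 vowels.
"street": 2 vowels, meets the rule → Match.
"ski": 1 vowel, doesn't qualify → No match.
"quartz": 2 vowels, meets the rule → Match.
"quill": 2 vowels, meets the rule → Match.

Match, No match, Match, Match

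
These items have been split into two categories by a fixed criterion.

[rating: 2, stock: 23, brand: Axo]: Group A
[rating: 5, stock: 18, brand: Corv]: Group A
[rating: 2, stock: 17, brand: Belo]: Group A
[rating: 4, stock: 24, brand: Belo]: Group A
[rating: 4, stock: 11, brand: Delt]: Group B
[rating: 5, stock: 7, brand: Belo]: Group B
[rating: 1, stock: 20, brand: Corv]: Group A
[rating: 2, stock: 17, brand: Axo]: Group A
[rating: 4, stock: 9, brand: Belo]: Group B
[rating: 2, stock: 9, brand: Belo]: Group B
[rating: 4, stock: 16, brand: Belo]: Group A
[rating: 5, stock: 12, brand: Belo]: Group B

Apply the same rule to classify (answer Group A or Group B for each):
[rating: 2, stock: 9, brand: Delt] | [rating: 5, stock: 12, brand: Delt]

Group B, Group B

The distinguishing property — stock ≥ 16 — holds for all the 'Group A' cases and none of the 'Group B' cases.
[rating: 2, stock: 9, brand: Delt] → stock = 9 → Group B.
[rating: 5, stock: 12, brand: Delt] → stock = 12 → Group B.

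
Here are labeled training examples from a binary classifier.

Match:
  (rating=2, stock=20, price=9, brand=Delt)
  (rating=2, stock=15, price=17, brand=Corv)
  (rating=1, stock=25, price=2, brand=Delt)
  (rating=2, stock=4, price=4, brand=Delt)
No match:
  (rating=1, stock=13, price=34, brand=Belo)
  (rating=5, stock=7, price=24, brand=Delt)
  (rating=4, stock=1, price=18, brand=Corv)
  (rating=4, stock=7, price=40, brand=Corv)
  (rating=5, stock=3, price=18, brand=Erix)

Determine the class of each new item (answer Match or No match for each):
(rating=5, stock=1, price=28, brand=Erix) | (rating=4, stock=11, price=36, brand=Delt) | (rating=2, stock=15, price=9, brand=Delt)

No match, No match, Match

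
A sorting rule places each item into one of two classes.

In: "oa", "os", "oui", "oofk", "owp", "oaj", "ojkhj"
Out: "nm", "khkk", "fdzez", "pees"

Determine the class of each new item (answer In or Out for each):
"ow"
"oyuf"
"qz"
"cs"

The distinguishing property — contains 'o' — holds for all the 'In' cases and none of the 'Out' cases.

In, In, Out, Out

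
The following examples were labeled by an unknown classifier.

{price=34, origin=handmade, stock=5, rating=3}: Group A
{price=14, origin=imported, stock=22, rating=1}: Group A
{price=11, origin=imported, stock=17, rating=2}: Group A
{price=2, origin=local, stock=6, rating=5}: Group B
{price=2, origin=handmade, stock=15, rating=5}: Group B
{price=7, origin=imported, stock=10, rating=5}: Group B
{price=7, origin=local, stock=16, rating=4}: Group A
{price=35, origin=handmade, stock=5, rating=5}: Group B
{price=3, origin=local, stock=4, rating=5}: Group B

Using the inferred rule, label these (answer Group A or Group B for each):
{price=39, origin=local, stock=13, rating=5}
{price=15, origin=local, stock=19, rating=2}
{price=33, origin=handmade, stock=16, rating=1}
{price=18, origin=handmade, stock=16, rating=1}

Group B, Group A, Group A, Group A

Every 'Group A' example satisfies: rating ≤ 4. None of the 'Group B' examples do.
{price=39, origin=local, stock=13, rating=5}: rating = 5, doesn't qualify → Group B. {price=15, origin=local, stock=19, rating=2}: rating = 2, fits → Group A. {price=33, origin=handmade, stock=16, rating=1}: rating = 1, fits → Group A. {price=18, origin=handmade, stock=16, rating=1}: rating = 1, fits → Group A.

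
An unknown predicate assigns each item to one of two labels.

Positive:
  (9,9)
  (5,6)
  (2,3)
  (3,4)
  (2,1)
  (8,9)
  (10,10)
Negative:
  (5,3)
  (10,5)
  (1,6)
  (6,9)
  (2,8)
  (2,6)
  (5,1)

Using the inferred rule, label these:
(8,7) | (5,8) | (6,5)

Positive, Negative, Positive

The classifier is using: |first − second| ≤ 1.
(8,7) — |8−7| = 1, hence Positive. (5,8) — |5−8| = 3, hence Negative. (6,5) — |6−5| = 1, hence Positive.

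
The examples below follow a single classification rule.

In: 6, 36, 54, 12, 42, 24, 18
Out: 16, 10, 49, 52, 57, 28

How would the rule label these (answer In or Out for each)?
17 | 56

Out, Out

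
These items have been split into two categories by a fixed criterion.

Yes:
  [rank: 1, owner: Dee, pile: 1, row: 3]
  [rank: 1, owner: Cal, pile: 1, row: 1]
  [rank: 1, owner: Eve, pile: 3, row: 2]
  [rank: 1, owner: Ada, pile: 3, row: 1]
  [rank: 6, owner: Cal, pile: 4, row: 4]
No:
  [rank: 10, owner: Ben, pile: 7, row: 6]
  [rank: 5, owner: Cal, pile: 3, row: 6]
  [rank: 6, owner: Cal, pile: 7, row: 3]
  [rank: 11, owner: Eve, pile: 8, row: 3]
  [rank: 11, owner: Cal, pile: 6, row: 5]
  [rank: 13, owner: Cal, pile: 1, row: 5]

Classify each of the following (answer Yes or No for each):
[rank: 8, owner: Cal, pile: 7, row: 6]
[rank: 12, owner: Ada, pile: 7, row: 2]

The simplest hypothesis consistent with all the labels is: row ≤ 4 AND pile ≤ 4.
No: [rank: 8, owner: Cal, pile: 7, row: 6], since row = 6, pile = 7.
No: [rank: 12, owner: Ada, pile: 7, row: 2], since row = 2, pile = 7.

No, No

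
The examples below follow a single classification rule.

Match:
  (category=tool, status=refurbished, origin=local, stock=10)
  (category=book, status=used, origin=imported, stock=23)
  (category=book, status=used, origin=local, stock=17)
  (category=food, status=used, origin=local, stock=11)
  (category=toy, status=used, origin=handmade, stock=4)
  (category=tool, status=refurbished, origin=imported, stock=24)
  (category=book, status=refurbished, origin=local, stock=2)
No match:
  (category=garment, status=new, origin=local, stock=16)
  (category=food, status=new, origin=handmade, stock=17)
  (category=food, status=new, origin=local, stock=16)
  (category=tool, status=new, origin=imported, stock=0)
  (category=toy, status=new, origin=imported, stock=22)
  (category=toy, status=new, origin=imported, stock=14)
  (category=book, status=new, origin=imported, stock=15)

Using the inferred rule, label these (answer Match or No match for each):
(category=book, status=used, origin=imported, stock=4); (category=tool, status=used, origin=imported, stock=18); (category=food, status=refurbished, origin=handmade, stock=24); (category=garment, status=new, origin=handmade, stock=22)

Match, Match, Match, No match

The simplest hypothesis consistent with all the labels is: status is not new.
(category=book, status=used, origin=imported, stock=4) → status is used → Match.
(category=tool, status=used, origin=imported, stock=18) → status is used → Match.
(category=food, status=refurbished, origin=handmade, stock=24) → status is refurbished → Match.
(category=garment, status=new, origin=handmade, stock=22) → status is new → No match.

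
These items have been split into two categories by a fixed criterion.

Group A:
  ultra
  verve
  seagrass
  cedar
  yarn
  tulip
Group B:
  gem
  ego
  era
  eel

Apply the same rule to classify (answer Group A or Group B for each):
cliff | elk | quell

Group A, Group B, Group A

Every 'Group A' example satisfies: length ≥ 4. None of the 'Group B' examples do.
cliff → length 5 → Group A.
elk → length 3 → Group B.
quell → length 5 → Group A.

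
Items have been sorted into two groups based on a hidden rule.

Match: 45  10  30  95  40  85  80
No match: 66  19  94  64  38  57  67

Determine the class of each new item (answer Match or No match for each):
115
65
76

Match, Match, No match

The rule appears to be: multiple of 5.
Match: 115, since 115 = 5·23. Match: 65, since 65 = 5·13. No match: 76, since 76 = 5·15 + 1.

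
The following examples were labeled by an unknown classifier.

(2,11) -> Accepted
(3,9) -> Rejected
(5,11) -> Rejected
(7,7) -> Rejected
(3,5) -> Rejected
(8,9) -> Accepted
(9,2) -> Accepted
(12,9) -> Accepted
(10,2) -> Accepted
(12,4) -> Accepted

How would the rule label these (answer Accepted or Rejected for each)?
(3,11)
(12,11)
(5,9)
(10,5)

Rejected, Accepted, Rejected, Accepted

The classifier is using: product is even.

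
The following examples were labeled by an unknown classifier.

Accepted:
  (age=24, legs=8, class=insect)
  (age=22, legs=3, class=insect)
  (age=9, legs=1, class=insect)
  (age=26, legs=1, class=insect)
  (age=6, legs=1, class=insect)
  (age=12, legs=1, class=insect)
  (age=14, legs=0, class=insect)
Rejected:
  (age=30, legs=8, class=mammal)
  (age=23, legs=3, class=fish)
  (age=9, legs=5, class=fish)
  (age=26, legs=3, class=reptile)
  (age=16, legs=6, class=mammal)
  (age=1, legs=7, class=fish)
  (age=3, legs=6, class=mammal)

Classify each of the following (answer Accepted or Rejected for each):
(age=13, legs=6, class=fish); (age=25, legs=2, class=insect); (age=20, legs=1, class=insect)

Checking candidate rules against both groups, what survives is: class is insect.

Rejected, Accepted, Accepted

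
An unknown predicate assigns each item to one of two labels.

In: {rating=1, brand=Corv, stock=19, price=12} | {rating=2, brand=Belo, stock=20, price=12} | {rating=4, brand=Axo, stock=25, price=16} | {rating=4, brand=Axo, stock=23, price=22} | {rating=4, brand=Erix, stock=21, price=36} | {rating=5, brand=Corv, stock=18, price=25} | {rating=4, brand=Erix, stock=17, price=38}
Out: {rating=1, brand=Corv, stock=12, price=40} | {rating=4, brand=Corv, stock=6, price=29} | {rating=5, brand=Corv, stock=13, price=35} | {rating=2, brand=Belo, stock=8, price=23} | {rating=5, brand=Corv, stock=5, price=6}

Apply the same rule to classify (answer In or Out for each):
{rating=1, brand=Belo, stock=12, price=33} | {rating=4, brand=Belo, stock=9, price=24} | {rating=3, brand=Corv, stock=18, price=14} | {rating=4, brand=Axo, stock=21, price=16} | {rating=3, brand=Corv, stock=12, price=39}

The rule appears to be: stock ≥ 17.
Out: {rating=1, brand=Belo, stock=12, price=33}, since stock = 12. Out: {rating=4, brand=Belo, stock=9, price=24}, since stock = 9. In: {rating=3, brand=Corv, stock=18, price=14}, since stock = 18. In: {rating=4, brand=Axo, stock=21, price=16}, since stock = 21. Out: {rating=3, brand=Corv, stock=12, price=39}, since stock = 12.

Out, Out, In, In, Out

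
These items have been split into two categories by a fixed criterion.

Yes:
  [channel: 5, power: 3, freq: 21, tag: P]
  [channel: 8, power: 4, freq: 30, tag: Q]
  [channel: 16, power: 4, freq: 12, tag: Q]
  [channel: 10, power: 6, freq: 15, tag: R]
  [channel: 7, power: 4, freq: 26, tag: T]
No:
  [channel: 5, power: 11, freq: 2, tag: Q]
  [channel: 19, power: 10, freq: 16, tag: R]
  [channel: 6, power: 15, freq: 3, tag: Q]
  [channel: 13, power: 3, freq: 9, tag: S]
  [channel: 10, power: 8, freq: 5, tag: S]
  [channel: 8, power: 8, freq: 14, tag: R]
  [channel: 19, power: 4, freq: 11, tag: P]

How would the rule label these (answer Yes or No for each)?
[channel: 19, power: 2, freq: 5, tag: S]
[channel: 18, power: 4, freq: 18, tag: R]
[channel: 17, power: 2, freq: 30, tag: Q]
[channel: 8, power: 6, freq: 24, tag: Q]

No, Yes, Yes, Yes

The simplest hypothesis consistent with all the labels is: freq ≥ 12 AND power ≤ 6.
No: [channel: 19, power: 2, freq: 5, tag: S], since freq = 5, power = 2.
Yes: [channel: 18, power: 4, freq: 18, tag: R], since freq = 18, power = 4.
Yes: [channel: 17, power: 2, freq: 30, tag: Q], since freq = 30, power = 2.
Yes: [channel: 8, power: 6, freq: 24, tag: Q], since freq = 24, power = 6.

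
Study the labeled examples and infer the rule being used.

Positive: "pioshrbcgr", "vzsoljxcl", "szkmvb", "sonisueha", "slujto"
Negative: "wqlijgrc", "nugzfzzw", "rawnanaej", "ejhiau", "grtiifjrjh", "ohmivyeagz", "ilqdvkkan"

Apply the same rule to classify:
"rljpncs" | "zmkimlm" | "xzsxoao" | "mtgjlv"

Positive, Negative, Positive, Negative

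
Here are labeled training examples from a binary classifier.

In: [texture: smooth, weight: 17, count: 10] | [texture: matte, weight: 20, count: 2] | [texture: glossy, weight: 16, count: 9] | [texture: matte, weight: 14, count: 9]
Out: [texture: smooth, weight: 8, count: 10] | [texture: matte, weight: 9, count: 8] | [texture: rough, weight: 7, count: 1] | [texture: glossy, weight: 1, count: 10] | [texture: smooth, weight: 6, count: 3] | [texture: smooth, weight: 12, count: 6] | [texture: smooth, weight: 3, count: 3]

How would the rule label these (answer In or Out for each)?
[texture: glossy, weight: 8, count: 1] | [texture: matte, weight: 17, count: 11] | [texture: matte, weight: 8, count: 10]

All 'In' examples share one property — weight ≥ 14 — and every 'Out' example lacks it.
[texture: glossy, weight: 8, count: 1]: weight = 8 — fails the rule, so Out. [texture: matte, weight: 17, count: 11]: weight = 17 — has this property, so In. [texture: matte, weight: 8, count: 10]: weight = 8 — fails the rule, so Out.

Out, In, Out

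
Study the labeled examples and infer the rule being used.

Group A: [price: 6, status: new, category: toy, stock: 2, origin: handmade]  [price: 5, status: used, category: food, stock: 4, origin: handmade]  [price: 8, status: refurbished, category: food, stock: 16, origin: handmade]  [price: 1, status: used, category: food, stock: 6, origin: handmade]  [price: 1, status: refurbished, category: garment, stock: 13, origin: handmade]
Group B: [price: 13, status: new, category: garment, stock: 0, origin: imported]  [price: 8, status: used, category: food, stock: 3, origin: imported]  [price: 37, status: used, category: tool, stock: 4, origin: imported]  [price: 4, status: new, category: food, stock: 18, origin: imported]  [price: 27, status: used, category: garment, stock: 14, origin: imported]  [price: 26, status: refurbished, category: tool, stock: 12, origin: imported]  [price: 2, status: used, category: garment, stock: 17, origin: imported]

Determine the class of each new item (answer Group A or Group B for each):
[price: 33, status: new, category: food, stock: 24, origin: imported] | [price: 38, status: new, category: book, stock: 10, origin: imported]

A rule that fits every label: origin is handmade — true of each 'Group A' example, false of each 'Group B' one.
[price: 33, status: new, category: food, stock: 24, origin: imported]: origin is imported, lacks this property → Group B. [price: 38, status: new, category: book, stock: 10, origin: imported]: origin is imported, lacks this property → Group B.

Group B, Group B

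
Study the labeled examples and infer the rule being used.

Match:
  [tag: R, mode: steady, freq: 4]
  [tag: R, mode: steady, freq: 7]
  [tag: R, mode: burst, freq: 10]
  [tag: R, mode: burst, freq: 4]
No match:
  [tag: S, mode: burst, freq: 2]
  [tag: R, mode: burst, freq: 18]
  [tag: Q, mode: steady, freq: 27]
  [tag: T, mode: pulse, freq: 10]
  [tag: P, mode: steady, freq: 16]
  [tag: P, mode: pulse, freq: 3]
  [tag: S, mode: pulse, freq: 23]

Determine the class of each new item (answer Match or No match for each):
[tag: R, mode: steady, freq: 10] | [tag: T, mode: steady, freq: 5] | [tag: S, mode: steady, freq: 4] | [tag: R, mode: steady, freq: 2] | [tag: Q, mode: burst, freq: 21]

Match, No match, No match, Match, No match

'Match' ⟺ tag is R AND freq ≤ 10.
[tag: R, mode: steady, freq: 10] → tag is R, freq = 10 → Match. [tag: T, mode: steady, freq: 5] → tag is T, freq = 5 → No match. [tag: S, mode: steady, freq: 4] → tag is S, freq = 4 → No match. [tag: R, mode: steady, freq: 2] → tag is R, freq = 2 → Match. [tag: Q, mode: burst, freq: 21] → tag is Q, freq = 21 → No match.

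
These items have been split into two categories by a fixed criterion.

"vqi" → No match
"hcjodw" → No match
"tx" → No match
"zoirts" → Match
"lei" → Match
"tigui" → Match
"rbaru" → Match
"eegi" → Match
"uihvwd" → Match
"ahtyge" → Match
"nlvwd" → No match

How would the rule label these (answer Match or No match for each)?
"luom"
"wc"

Match, No match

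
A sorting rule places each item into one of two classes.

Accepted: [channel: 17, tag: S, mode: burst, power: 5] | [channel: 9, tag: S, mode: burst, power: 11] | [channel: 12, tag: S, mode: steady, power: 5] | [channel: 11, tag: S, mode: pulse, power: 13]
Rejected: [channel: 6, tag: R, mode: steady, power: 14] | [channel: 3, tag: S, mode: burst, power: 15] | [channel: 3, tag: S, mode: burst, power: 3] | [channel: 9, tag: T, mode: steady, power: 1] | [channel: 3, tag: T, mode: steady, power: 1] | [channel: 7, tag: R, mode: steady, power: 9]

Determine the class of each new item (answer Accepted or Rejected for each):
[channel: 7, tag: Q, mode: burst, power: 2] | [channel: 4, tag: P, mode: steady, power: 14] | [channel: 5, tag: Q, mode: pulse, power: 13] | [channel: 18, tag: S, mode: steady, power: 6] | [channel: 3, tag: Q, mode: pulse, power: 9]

A rule that fits every label: tag is S AND channel ≥ 6 — true of each 'Accepted' example, false of each 'Rejected' one.

Rejected, Rejected, Rejected, Accepted, Rejected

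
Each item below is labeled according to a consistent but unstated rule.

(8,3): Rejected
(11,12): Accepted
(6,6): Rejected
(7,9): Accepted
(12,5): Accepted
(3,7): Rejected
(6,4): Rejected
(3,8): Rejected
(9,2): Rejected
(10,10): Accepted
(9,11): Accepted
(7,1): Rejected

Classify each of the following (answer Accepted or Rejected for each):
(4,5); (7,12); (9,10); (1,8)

The pattern is that an item is 'Accepted' exactly when: sum ≥ 16.
(4,5): 4+5 = 9, does not fit → Rejected. (7,12): 7+12 = 19, qualifies → Accepted. (9,10): 9+10 = 19, qualifies → Accepted. (1,8): 1+8 = 9, does not fit → Rejected.

Rejected, Accepted, Accepted, Rejected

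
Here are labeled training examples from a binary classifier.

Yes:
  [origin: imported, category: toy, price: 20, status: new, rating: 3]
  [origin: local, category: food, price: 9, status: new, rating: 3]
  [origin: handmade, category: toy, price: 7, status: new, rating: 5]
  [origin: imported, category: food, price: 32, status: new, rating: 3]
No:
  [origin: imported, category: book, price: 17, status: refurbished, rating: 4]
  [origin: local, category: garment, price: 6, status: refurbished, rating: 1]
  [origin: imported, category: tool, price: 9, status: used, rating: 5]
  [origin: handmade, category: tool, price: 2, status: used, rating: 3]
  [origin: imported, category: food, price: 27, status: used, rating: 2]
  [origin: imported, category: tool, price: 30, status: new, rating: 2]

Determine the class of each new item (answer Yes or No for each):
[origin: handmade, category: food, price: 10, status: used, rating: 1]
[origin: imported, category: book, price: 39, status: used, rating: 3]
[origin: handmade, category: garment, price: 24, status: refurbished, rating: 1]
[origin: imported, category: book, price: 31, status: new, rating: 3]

No, No, No, Yes

Rule: status is new AND rating ≥ 3. This holds for each 'Yes' example and fails for each 'No' one.
No: [origin: handmade, category: food, price: 10, status: used, rating: 1], since status is used, rating = 1. No: [origin: imported, category: book, price: 39, status: used, rating: 3], since status is used, rating = 3. No: [origin: handmade, category: garment, price: 24, status: refurbished, rating: 1], since status is refurbished, rating = 1. Yes: [origin: imported, category: book, price: 31, status: new, rating: 3], since status is new, rating = 3.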